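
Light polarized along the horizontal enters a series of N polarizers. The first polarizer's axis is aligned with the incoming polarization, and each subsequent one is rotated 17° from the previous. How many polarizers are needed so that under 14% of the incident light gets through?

First polarizer is aligned with the polarization: full transmission.
Each further stage multiplies by cos²(17°) = 0.9145.
After N polarizers: T = 0.9145^(N−1). Require T < 0.14 ⇒ N−1 > ln(0.14)/ln(0.9145) = 22.00, so N−1 ≥ 23 and N = 24.
Check: N=24 gives T = 0.1281 < 0.14; N=23 gives T = 0.14.

N = 24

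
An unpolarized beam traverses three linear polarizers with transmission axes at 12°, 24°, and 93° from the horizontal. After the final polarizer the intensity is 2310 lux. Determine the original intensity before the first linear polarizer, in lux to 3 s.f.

I₀ ≈ 3.76e4 lux

Unpolarized light through the first polarizer → I₁ = ½ I₀, now polarized at 12°.
I₂ = I₁ cos²(24° − 12°) = 0.5 I₀ · cos²(12°) = 0.4784 I₀.
I₃ = I₂ cos²(93° − 24°) = 0.4784 I₀ · cos²(69°) = 0.06144 I₀.
So 2310 lux = 0.06144 I₀, giving I₀ = 2310/0.06144 = 3.76e+04 lux.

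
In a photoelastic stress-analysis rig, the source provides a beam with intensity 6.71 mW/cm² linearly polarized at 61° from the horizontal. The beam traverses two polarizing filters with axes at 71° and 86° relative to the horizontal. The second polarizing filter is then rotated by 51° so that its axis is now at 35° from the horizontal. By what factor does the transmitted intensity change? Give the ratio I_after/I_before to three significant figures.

Before rotation:
By Malus's law, I₁ = I₀ cos²(71° − 61°) = I₀ cos²(10°) = 0.9698 I₀.
I₂ = I₁ cos²(86° − 71°) = 0.9698 I₀ · cos²(15°) = 0.9049 I₀.
After rotation:
I₁ = I₀ cos²(71° − 61°) = I₀ cos²(10°) = 0.9698 I₀.
I₂ = I₁ cos²(35° − 71°) = 0.9698 I₀ · cos²(36°) = 0.6348 I₀.
Ratio = 0.6348 / 0.9049 = 0.7015.

I_new/I_old ≈ 0.702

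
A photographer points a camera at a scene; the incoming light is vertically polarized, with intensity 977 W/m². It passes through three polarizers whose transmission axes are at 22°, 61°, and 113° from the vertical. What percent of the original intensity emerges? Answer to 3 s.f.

≈ 19.7%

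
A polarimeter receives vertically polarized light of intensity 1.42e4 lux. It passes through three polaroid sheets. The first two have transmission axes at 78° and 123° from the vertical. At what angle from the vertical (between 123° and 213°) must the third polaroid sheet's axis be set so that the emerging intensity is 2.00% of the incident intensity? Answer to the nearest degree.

By Malus's law, I₁ = I₀ cos²(78° − 0°) = I₀ cos²(78°) = 0.04323 I₀.
I₂ = I₁ cos²(123° − 78°) = 0.04323 I₀ · cos²(45°) = 0.02161 I₀.
Need I₃/I₀ = 0.02, so cos²(θ − 123°) = 0.02 / 0.02161 = 0.9253.
θ − 123° = arccos(√0.9253) = 15.9°, giving θ ≈ 123 + 15.9 = 138.9°.

θ ≈ 139°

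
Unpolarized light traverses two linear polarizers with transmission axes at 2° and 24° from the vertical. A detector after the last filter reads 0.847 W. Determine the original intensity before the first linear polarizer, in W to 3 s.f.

Unpolarized light through the first polarizer → I₁ = ½ I₀, now polarized at 2°.
I₂ = I₁ cos²(24° − 2°) = 0.5 I₀ · cos²(22°) = 0.4298 I₀.
So 0.847 W = 0.4298 I₀, giving I₀ = 0.847/0.4298 = 1.971 W.

I₀ ≈ 1.97 W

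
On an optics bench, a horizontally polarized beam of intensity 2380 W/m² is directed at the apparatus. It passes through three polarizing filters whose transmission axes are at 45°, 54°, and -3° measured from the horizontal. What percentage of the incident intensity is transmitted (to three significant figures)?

≈ 14.5%

I₁ = 2380 W/m² · cos²(45°) = 1190 W/m².
I₂ = I₁ · cos²(9°) = 1190 · 0.9755 = 1161 W/m².
I₃ = I₂ · cos²(57°) = 1161 · 0.2966 = 344.4 W/m².
That is 14.47% of the incident intensity.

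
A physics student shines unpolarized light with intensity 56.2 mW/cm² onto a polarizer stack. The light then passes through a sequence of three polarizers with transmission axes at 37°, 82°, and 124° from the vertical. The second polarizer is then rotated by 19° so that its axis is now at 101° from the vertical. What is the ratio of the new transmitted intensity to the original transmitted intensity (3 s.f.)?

Before rotation:
Unpolarized light through the first polarizer → I₁ = ½ I₀, now polarized at 37°.
I₂ = I₁ cos²(82° − 37°) = 0.5 I₀ · cos²(45°) = 0.25 I₀.
I₃ = I₂ cos²(124° − 82°) = 0.25 I₀ · cos²(42°) = 0.1381 I₀.
After rotation:
Unpolarized light through the first polarizer → I₁ = ½ I₀, now polarized at 37°.
I₂ = I₁ cos²(101° − 37°) = 0.5 I₀ · cos²(64°) = 0.09608 I₀.
I₃ = I₂ cos²(124° − 101°) = 0.09608 I₀ · cos²(23°) = 0.08142 I₀.
Ratio = 0.08142 / 0.1381 = 0.5897.

I_new/I_old ≈ 0.590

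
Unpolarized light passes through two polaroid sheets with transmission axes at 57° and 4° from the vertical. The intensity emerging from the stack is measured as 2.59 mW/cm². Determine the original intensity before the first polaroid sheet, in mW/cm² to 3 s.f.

I₀ ≈ 14.3 mW/cm²

Unpolarized light through the first polarizer → I₁ = ½ I₀, now polarized at 57°.
I₂ = I₁ cos²(4° − 57°) = 0.5 I₀ · cos²(53°) = 0.1811 I₀.
So 2.59 mW/cm² = 0.1811 I₀, giving I₀ = 2.59/0.1811 = 14.3 mW/cm².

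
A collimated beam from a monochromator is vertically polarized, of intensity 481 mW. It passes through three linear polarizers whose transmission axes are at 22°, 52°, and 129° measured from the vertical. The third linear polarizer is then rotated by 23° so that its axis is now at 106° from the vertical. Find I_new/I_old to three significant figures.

I_new/I_old ≈ 6.83

Before rotation:
I₁ = I₀ cos²(22° − 0°) = I₀ cos²(22°) = 0.8597 I₀.
I₂ = I₁ cos²(52° − 22°) = 0.8597 I₀ · cos²(30°) = 0.6448 I₀.
I₃ = I₂ cos²(129° − 52°) = 0.6448 I₀ · cos²(77°) = 0.03263 I₀.
After rotation:
I₁ = I₀ cos²(22° − 0°) = I₀ cos²(22°) = 0.8597 I₀.
I₂ = I₁ cos²(52° − 22°) = 0.8597 I₀ · cos²(30°) = 0.6448 I₀.
I₃ = I₂ cos²(106° − 52°) = 0.6448 I₀ · cos²(54°) = 0.2228 I₀.
Ratio = 0.2228 / 0.03263 = 6.827.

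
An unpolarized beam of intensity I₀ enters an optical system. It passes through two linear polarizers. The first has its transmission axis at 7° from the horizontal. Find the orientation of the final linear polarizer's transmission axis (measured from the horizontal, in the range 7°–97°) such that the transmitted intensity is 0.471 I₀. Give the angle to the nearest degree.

Unpolarized light through the first polarizer → I₁ = ½ I₀, now polarized at 7°.
Need I₂/I₀ = 0.471, so cos²(θ − 7°) = 0.471 / 0.5 = 0.942.
θ − 7° = arccos(√0.942) = 13.9°, giving θ ≈ 7 + 13.9 = 20.9°.

θ ≈ 21°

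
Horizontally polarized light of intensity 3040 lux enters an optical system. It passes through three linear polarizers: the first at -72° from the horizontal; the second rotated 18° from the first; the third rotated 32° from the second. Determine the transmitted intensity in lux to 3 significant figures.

I ≈ 189 lux

I₁ = 3040 lux · cos²(72°) = 290.3 lux.
I₂ = I₁ · cos²(18°) = 290.3 · 0.9045 = 262.6 lux.
I₃ = I₂ · cos²(32°) = 262.6 · 0.7192 = 188.8 lux.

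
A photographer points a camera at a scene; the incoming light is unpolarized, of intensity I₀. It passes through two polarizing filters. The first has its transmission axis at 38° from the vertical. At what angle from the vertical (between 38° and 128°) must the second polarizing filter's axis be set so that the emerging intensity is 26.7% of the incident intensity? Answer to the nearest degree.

θ ≈ 81°

Unpolarized light through the first polarizer → I₁ = ½ I₀, now polarized at 38°.
Need I₂/I₀ = 0.267, so cos²(θ − 38°) = 0.267 / 0.5 = 0.534.
θ − 38° = arccos(√0.534) = 43.1°, giving θ ≈ 38 + 43.1 = 81.1°.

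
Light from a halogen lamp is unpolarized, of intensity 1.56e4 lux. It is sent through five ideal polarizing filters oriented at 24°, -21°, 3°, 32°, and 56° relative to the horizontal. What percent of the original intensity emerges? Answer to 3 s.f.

Unpolarized light through the first polarizer → I₁ = 1.56e4 lux/2 = 7800 lux, polarized at 24°.
I₂ = I₁ · cos²(45°) = 7800 · 0.5 = 3900 lux.
I₃ = I₂ · cos²(24°) = 3900 · 0.8346 = 3255 lux.
I₄ = I₃ · cos²(29°) = 3255 · 0.765 = 2490 lux.
I₅ = I₄ · cos²(24°) = 2490 · 0.8346 = 2078 lux.
That is 13.32% of the incident intensity.

≈ 13.3%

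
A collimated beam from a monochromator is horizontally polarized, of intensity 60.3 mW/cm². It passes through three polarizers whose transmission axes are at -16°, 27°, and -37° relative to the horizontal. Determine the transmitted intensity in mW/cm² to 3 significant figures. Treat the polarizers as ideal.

I₁ = 60.3 mW/cm² · cos²(16°) = 55.72 mW/cm².
I₂ = I₁ · cos²(43°) = 55.72 · 0.5349 = 29.8 mW/cm².
I₃ = I₂ · cos²(64°) = 29.8 · 0.1922 = 5.727 mW/cm².

I ≈ 5.73 mW/cm²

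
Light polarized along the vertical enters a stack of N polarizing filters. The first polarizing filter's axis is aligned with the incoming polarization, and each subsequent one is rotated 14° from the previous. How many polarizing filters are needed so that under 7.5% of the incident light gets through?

N = 44

First polarizer is aligned with the polarization: full transmission.
Each further stage multiplies by cos²(14°) = 0.9415.
After N polarizers: T = 0.9415^(N−1). Require T < 0.075 ⇒ N−1 > ln(0.075)/ln(0.9415) = 42.95, so N−1 ≥ 43 and N = 44.
Check: N=44 gives T = 0.07477 < 0.075; N=43 gives T = 0.07942.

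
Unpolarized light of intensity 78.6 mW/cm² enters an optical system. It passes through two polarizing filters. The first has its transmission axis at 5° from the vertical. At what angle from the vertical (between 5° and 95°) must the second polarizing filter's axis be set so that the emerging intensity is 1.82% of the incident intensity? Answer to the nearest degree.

Unpolarized light through the first polarizer → I₁ = ½ I₀, now polarized at 5°.
Need I₂/I₀ = 0.0182, so cos²(θ − 5°) = 0.0182 / 0.5 = 0.0364.
θ − 5° = arccos(√0.0364) = 79.0°, giving θ ≈ 5 + 79.0 = 84.0°.

θ ≈ 84°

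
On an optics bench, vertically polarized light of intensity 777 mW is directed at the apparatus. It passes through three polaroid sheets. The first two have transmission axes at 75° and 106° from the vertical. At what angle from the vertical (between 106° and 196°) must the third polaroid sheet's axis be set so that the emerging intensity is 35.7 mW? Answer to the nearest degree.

I₁ = I₀ cos²(75° − 0°) = I₀ cos²(75°) = 0.06699 I₀.
I₂ = I₁ cos²(106° − 75°) = 0.06699 I₀ · cos²(31°) = 0.04922 I₀.
Target fraction: 35.7 / 777 mW = 0.04595 of I₀.
Need I₃/I₀ = 0.04595, so cos²(θ − 106°) = 0.04595 / 0.04922 = 0.9335.
θ − 106° = arccos(√0.9335) = 14.9°, giving θ ≈ 106 + 14.9 = 120.9°.

θ ≈ 121°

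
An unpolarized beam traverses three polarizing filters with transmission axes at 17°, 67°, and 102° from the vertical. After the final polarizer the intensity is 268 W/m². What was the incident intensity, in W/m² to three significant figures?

I₀ ≈ 1930 W/m²

Unpolarized light through the first polarizer → I₁ = ½ I₀, now polarized at 17°.
I₂ = I₁ cos²(67° − 17°) = 0.5 I₀ · cos²(50°) = 0.2066 I₀.
I₃ = I₂ cos²(102° − 67°) = 0.2066 I₀ · cos²(35°) = 0.1386 I₀.
So 268 W/m² = 0.1386 I₀, giving I₀ = 268/0.1386 = 1933 W/m².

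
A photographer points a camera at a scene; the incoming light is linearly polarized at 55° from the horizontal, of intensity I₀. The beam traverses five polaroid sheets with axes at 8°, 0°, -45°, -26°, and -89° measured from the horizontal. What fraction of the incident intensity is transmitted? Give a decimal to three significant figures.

≈ 0.0420 I₀

I₁ = I₀ cos²(8° − 55°) = I₀ cos²(47°) = 0.4651 I₀.
I₂ = I₁ cos²(0° − 8°) = 0.4651 I₀ · cos²(8°) = 0.4561 I₀.
I₃ = I₂ cos²(-45° − 0°) = 0.4561 I₀ · cos²(45°) = 0.2281 I₀.
I₄ = I₃ cos²(-26° + 45°) = 0.2281 I₀ · cos²(19°) = 0.2039 I₀.
I₅ = I₄ cos²(-89° + 26°) = 0.2039 I₀ · cos²(63°) = 0.04202 I₀.
Transmitted fraction = 0.04202.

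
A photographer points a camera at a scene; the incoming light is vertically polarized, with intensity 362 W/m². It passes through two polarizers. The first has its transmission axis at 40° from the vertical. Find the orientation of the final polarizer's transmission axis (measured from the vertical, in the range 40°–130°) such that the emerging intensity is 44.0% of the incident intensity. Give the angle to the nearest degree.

θ ≈ 70°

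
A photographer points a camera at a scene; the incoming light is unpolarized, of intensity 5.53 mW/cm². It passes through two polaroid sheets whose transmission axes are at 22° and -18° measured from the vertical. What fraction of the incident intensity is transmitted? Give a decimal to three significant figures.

I/I₀ ≈ 0.293

Unpolarized light through the first polarizer → I₁ = 5.53 mW/cm²/2 = 2.765 mW/cm², polarized at 22°.
I₂ = I₁ · cos²(40°) = 2.765 · 0.5868 = 1.623 mW/cm².
Transmitted fraction = 0.2934.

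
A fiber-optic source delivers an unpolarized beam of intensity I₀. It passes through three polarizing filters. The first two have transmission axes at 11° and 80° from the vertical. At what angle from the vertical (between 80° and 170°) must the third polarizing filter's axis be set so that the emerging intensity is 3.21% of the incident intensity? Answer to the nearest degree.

θ ≈ 125°

Unpolarized light through the first polarizer → I₁ = ½ I₀, now polarized at 11°.
I₂ = I₁ cos²(80° − 11°) = 0.5 I₀ · cos²(69°) = 0.06421 I₀.
Need I₃/I₀ = 0.0321, so cos²(θ − 80°) = 0.0321 / 0.06421 = 0.4999.
θ − 80° = arccos(√0.4999) = 45.0°, giving θ ≈ 80 + 45.0 = 125.0°.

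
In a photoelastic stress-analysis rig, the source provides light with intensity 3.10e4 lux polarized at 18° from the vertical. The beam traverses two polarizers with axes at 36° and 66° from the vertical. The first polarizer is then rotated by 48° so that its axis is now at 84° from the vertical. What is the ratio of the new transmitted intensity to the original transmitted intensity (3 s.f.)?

Before rotation:
By Malus's law, I₁ = I₀ cos²(36° − 18°) = I₀ cos²(18°) = 0.9045 I₀.
I₂ = I₁ cos²(66° − 36°) = 0.9045 I₀ · cos²(30°) = 0.6784 I₀.
After rotation:
I₁ = I₀ cos²(84° − 18°) = I₀ cos²(66°) = 0.1654 I₀.
I₂ = I₁ cos²(66° − 84°) = 0.1654 I₀ · cos²(18°) = 0.1496 I₀.
Ratio = 0.1496 / 0.6784 = 0.2206.

I_new/I_old ≈ 0.221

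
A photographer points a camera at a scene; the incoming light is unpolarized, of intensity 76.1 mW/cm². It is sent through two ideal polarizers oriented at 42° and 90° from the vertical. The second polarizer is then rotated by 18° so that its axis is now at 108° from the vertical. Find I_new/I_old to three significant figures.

I_new/I_old ≈ 0.369

Before rotation:
Unpolarized light through the first polarizer → I₁ = ½ I₀, now polarized at 42°.
I₂ = I₁ cos²(90° − 42°) = 0.5 I₀ · cos²(48°) = 0.2239 I₀.
After rotation:
Unpolarized light through the first polarizer → I₁ = ½ I₀, now polarized at 42°.
I₂ = I₁ cos²(108° − 42°) = 0.5 I₀ · cos²(66°) = 0.08272 I₀.
Ratio = 0.08272 / 0.2239 = 0.3695.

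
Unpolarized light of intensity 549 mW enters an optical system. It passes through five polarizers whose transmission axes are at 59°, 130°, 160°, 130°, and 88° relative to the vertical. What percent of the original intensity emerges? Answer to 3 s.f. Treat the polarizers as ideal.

Unpolarized light through the first polarizer → I₁ = 549 mW/2 = 274.5 mW, polarized at 59°.
I₂ = I₁ · cos²(71°) = 274.5 · 0.106 = 29.1 mW.
I₃ = I₂ · cos²(30°) = 29.1 · 0.75 = 21.82 mW.
I₄ = I₃ · cos²(30°) = 21.82 · 0.75 = 16.37 mW.
I₅ = I₄ · cos²(42°) = 16.37 · 0.5523 = 9.038 mW.
That is 1.646% of the incident intensity.

≈ 1.65%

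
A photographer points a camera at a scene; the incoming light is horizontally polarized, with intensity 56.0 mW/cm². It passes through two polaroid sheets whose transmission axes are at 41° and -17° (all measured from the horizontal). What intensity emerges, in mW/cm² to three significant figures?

I₁ = 56.0 mW/cm² · cos²(41°) = 31.9 mW/cm².
I₂ = I₁ · cos²(58°) = 31.9 · 0.2808 = 8.957 mW/cm².

I ≈ 8.96 mW/cm²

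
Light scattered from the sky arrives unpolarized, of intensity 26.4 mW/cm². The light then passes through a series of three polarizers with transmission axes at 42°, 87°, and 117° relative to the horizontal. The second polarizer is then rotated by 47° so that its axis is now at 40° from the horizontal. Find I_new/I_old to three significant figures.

I_new/I_old ≈ 0.135

Before rotation:
Unpolarized light through the first polarizer → I₁ = ½ I₀, now polarized at 42°.
I₂ = I₁ cos²(87° − 42°) = 0.5 I₀ · cos²(45°) = 0.25 I₀.
I₃ = I₂ cos²(117° − 87°) = 0.25 I₀ · cos²(30°) = 0.1875 I₀.
After rotation:
Unpolarized light through the first polarizer → I₁ = ½ I₀, now polarized at 42°.
I₂ = I₁ cos²(40° − 42°) = 0.5 I₀ · cos²(2°) = 0.4994 I₀.
I₃ = I₂ cos²(117° − 40°) = 0.4994 I₀ · cos²(77°) = 0.02527 I₀.
Ratio = 0.02527 / 0.1875 = 0.1348.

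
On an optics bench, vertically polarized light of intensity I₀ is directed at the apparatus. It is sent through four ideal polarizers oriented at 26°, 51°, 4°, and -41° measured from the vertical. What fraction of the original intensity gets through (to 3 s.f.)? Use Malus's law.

≈ 0.154 I₀

By Malus's law, I₁ = I₀ cos²(26° − 0°) = I₀ cos²(26°) = 0.8078 I₀.
I₂ = I₁ cos²(51° − 26°) = 0.8078 I₀ · cos²(25°) = 0.6635 I₀.
I₃ = I₂ cos²(4° − 51°) = 0.6635 I₀ · cos²(47°) = 0.3086 I₀.
I₄ = I₃ cos²(-41° − 4°) = 0.3086 I₀ · cos²(45°) = 0.1543 I₀.
Transmitted fraction = 0.1543.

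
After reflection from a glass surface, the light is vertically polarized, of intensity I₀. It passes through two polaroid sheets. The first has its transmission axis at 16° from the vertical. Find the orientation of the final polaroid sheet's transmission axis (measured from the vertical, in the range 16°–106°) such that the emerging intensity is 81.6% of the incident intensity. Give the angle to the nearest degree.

I₁ = I₀ cos²(16° − 0°) = I₀ cos²(16°) = 0.924 I₀.
Need I₂/I₀ = 0.816, so cos²(θ − 16°) = 0.816 / 0.924 = 0.8831.
θ − 16° = arccos(√0.8831) = 20.0°, giving θ ≈ 16 + 20.0 = 36.0°.

θ ≈ 36°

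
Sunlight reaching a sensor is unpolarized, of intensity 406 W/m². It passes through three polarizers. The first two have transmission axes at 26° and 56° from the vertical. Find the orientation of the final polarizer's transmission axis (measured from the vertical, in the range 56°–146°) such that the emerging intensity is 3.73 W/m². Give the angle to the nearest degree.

Unpolarized light through the first polarizer → I₁ = ½ I₀, now polarized at 26°.
I₂ = I₁ cos²(56° − 26°) = 0.5 I₀ · cos²(30°) = 0.375 I₀.
Target fraction: 3.73 / 406 W/m² = 0.009187 of I₀.
Need I₃/I₀ = 0.009187, so cos²(θ − 56°) = 0.009187 / 0.375 = 0.0245.
θ − 56° = arccos(√0.0245) = 81.0°, giving θ ≈ 56 + 81.0 = 137.0°.

θ ≈ 137°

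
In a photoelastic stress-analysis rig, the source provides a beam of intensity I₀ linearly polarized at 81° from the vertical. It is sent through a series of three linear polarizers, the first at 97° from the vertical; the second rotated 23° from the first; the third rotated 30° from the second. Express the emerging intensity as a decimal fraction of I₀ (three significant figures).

By Malus's law, I₁ = I₀ cos²(97° − 81°) = I₀ cos²(16°) = 0.924 I₀.
I₂ = I₁ cos²(23°) = 0.924 · 0.8473 I₀ = 0.783 I₀.
I₃ = I₂ cos²(30°) = 0.783 · 0.75 I₀ = 0.5872 I₀.
Transmitted fraction = 0.5872.

≈ 0.587 I₀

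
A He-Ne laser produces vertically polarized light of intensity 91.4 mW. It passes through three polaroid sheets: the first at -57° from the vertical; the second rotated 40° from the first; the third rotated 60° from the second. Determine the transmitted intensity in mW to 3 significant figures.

I ≈ 3.98 mW

By Malus's law, I₁ = 91.4 mW · cos²(57°) = 27.11 mW.
I₂ = I₁ · cos²(40°) = 27.11 · 0.5868 = 15.91 mW.
I₃ = I₂ · cos²(60°) = 15.91 · 0.25 = 3.978 mW.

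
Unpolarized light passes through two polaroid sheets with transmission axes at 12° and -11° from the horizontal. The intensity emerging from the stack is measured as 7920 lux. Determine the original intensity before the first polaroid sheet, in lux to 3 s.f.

I₀ ≈ 1.87e4 lux

Unpolarized light through the first polarizer → I₁ = ½ I₀, now polarized at 12°.
I₂ = I₁ cos²(-11° − 12°) = 0.5 I₀ · cos²(23°) = 0.4237 I₀.
So 7920 lux = 0.4237 I₀, giving I₀ = 7920/0.4237 = 1.869e+04 lux.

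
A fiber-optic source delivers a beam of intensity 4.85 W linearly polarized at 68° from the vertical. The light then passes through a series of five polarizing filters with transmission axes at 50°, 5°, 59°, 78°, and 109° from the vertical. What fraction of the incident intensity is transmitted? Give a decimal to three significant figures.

By Malus's law, I₁ = 4.85 W · cos²(18°) = 4.387 W.
I₂ = I₁ · cos²(45°) = 4.387 · 0.5 = 2.193 W.
I₃ = I₂ · cos²(54°) = 2.193 · 0.3455 = 0.7578 W.
I₄ = I₃ · cos²(19°) = 0.7578 · 0.894 = 0.6775 W.
I₅ = I₄ · cos²(31°) = 0.6775 · 0.7347 = 0.4978 W.
Transmitted fraction = 0.1026.

I/I₀ ≈ 0.103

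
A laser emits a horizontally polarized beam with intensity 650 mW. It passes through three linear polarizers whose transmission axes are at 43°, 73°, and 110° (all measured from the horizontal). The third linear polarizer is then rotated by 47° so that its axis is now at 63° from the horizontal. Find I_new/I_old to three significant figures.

I_new/I_old ≈ 1.52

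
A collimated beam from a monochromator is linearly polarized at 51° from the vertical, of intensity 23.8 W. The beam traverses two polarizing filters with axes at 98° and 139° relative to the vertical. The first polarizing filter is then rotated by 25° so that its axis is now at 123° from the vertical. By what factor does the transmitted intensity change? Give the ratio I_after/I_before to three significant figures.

Before rotation:
By Malus's law, I₁ = I₀ cos²(98° − 51°) = I₀ cos²(47°) = 0.4651 I₀.
I₂ = I₁ cos²(139° − 98°) = 0.4651 I₀ · cos²(41°) = 0.2649 I₀.
After rotation:
I₁ = I₀ cos²(123° − 51°) = I₀ cos²(72°) = 0.09549 I₀.
I₂ = I₁ cos²(139° − 123°) = 0.09549 I₀ · cos²(16°) = 0.08824 I₀.
Ratio = 0.08824 / 0.2649 = 0.3331.

I_new/I_old ≈ 0.333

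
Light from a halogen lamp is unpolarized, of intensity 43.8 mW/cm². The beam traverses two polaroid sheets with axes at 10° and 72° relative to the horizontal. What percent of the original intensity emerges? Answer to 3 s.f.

≈ 11.0%

Unpolarized light through the first polarizer → I₁ = 43.8 mW/cm²/2 = 21.9 mW/cm², polarized at 10°.
I₂ = I₁ · cos²(62°) = 21.9 · 0.2204 = 4.827 mW/cm².
That is 11.02% of the incident intensity.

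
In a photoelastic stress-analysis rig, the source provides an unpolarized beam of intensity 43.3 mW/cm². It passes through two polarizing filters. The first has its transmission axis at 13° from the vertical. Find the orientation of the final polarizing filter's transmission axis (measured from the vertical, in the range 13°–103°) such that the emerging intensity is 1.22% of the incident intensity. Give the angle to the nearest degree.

θ ≈ 94°

Unpolarized light through the first polarizer → I₁ = ½ I₀, now polarized at 13°.
Need I₂/I₀ = 0.0122, so cos²(θ − 13°) = 0.0122 / 0.5 = 0.0244.
θ − 13° = arccos(√0.0244) = 81.0°, giving θ ≈ 13 + 81.0 = 94.0°.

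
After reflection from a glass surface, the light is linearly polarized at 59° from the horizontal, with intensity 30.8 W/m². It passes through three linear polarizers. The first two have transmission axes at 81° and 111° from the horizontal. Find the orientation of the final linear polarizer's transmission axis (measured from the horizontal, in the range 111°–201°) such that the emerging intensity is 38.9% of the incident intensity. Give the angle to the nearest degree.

By Malus's law, I₁ = I₀ cos²(81° − 59°) = I₀ cos²(22°) = 0.8597 I₀.
I₂ = I₁ cos²(111° − 81°) = 0.8597 I₀ · cos²(30°) = 0.6448 I₀.
Need I₃/I₀ = 0.389, so cos²(θ − 111°) = 0.389 / 0.6448 = 0.6033.
θ − 111° = arccos(√0.6033) = 39.0°, giving θ ≈ 111 + 39.0 = 150.0°.

θ ≈ 150°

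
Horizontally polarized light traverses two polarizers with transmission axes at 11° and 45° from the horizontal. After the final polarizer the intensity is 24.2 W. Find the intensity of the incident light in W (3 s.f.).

I₀ ≈ 36.5 W

By Malus's law, I₁ = I₀ cos²(11° − 0°) = I₀ cos²(11°) = 0.9636 I₀.
I₂ = I₁ cos²(45° − 11°) = 0.9636 I₀ · cos²(34°) = 0.6623 I₀.
So 24.2 W = 0.6623 I₀, giving I₀ = 24.2/0.6623 = 36.54 W.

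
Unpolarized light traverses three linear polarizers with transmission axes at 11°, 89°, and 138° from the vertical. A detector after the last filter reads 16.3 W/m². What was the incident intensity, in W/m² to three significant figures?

Unpolarized light through the first polarizer → I₁ = ½ I₀, now polarized at 11°.
I₂ = I₁ cos²(89° − 11°) = 0.5 I₀ · cos²(78°) = 0.02161 I₀.
I₃ = I₂ cos²(138° − 89°) = 0.02161 I₀ · cos²(49°) = 0.009303 I₀.
So 16.3 W/m² = 0.009303 I₀, giving I₀ = 16.3/0.009303 = 1752 W/m².

I₀ ≈ 1750 W/m²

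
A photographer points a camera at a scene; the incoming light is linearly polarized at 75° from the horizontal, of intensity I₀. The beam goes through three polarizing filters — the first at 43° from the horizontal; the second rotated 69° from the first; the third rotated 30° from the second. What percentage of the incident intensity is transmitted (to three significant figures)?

I₁ = I₀ cos²(43° − 75°) = I₀ cos²(32°) = 0.7192 I₀.
I₂ = I₁ cos²(69°) = 0.7192 · 0.1284 I₀ = 0.09236 I₀.
I₃ = I₂ cos²(30°) = 0.09236 · 0.75 I₀ = 0.06927 I₀.
That is 6.927% of the incident intensity.

≈ 6.93%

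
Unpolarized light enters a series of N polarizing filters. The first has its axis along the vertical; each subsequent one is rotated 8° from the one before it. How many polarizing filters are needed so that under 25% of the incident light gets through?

N = 37

First polarizer halves the unpolarized light: factor 1/2.
Each further stage multiplies by cos²(8°) = 0.9806.
After N polarizers: T = 0.5·0.9806^(N−1). Require T < 0.25 ⇒ N−1 > ln(0.25/0.5)/ln(0.9806) = 35.44, so N−1 ≥ 36 and N = 37.
Check: N=37 gives T = 0.2473 < 0.25; N=36 gives T = 0.2522.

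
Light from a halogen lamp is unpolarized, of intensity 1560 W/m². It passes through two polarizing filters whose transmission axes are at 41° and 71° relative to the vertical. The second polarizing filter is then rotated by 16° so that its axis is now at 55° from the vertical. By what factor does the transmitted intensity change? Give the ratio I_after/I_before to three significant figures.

Before rotation:
Unpolarized light through the first polarizer → I₁ = ½ I₀, now polarized at 41°.
I₂ = I₁ cos²(71° − 41°) = 0.5 I₀ · cos²(30°) = 0.375 I₀.
After rotation:
Unpolarized light through the first polarizer → I₁ = ½ I₀, now polarized at 41°.
I₂ = I₁ cos²(55° − 41°) = 0.5 I₀ · cos²(14°) = 0.4707 I₀.
Ratio = 0.4707 / 0.375 = 1.255.

I_new/I_old ≈ 1.26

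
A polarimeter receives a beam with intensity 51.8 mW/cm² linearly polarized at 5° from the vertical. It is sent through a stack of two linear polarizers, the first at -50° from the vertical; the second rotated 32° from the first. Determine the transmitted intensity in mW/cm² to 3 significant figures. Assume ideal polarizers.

I ≈ 12.3 mW/cm²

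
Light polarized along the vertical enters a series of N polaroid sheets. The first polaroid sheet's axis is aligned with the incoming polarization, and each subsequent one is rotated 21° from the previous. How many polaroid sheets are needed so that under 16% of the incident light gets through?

First polarizer is aligned with the polarization: full transmission.
Each further stage multiplies by cos²(21°) = 0.8716.
After N polarizers: T = 0.8716^(N−1). Require T < 0.16 ⇒ N−1 > ln(0.16)/ln(0.8716) = 13.33, so N−1 ≥ 14 and N = 15.
Check: N=15 gives T = 0.146 < 0.16; N=14 gives T = 0.1675.

N = 15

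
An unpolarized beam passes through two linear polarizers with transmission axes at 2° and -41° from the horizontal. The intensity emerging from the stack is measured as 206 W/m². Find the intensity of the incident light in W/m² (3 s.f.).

I₀ ≈ 770 W/m²

Unpolarized light through the first polarizer → I₁ = ½ I₀, now polarized at 2°.
I₂ = I₁ cos²(-41° − 2°) = 0.5 I₀ · cos²(43°) = 0.2674 I₀.
So 206 W/m² = 0.2674 I₀, giving I₀ = 206/0.2674 = 770.3 W/m².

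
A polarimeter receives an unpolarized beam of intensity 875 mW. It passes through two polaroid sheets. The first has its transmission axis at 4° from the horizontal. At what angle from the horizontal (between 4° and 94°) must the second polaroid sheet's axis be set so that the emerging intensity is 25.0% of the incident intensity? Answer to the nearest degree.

θ ≈ 49°

Unpolarized light through the first polarizer → I₁ = ½ I₀, now polarized at 4°.
Need I₂/I₀ = 0.25, so cos²(θ − 4°) = 0.25 / 0.5 = 0.5.
θ − 4° = arccos(√0.5) = 45.0°, giving θ ≈ 4 + 45.0 = 49.0°.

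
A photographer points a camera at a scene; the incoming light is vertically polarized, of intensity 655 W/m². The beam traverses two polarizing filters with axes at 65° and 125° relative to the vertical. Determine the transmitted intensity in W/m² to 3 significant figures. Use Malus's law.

By Malus's law, I₁ = 655 W/m² · cos²(65°) = 117 W/m².
I₂ = I₁ · cos²(60°) = 117 · 0.25 = 29.25 W/m².

I ≈ 29.2 W/m²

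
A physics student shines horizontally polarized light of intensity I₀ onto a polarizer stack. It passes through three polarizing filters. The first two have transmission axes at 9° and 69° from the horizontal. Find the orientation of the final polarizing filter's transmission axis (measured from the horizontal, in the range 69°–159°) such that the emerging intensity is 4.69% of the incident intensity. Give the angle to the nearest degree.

By Malus's law, I₁ = I₀ cos²(9° − 0°) = I₀ cos²(9°) = 0.9755 I₀.
I₂ = I₁ cos²(69° − 9°) = 0.9755 I₀ · cos²(60°) = 0.2439 I₀.
Need I₃/I₀ = 0.0469, so cos²(θ − 69°) = 0.0469 / 0.2439 = 0.1923.
θ − 69° = arccos(√0.1923) = 64.0°, giving θ ≈ 69 + 64.0 = 133.0°.

θ ≈ 133°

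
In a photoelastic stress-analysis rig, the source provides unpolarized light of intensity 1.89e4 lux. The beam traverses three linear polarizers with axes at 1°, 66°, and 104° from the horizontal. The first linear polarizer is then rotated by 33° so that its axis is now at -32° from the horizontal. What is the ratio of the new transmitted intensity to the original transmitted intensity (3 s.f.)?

Before rotation:
Unpolarized light through the first polarizer → I₁ = ½ I₀, now polarized at 1°.
I₂ = I₁ cos²(66° − 1°) = 0.5 I₀ · cos²(65°) = 0.0893 I₀.
I₃ = I₂ cos²(104° − 66°) = 0.0893 I₀ · cos²(38°) = 0.05545 I₀.
After rotation:
Unpolarized light through the first polarizer → I₁ = ½ I₀, now polarized at -32°.
Angle between axes 1 and 2: 82°. I₂ = 0.5 I₀ · cos²(82°) = 0.009685 I₀.
I₃ = I₂ cos²(104° − 66°) = 0.009685 I₀ · cos²(38°) = 0.006014 I₀.
Ratio = 0.006014 / 0.05545 = 0.1084.

I_new/I_old ≈ 0.108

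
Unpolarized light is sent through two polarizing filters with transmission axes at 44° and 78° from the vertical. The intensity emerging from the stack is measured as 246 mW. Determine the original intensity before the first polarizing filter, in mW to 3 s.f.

I₀ ≈ 716 mW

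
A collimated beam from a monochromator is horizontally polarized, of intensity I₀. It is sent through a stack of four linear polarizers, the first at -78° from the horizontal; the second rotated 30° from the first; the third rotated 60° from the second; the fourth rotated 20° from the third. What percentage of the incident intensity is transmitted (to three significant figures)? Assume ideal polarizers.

By Malus's law, I₁ = I₀ cos²(-78° − 0°) = I₀ cos²(78°) = 0.04323 I₀.
I₂ = I₁ cos²(30°) = 0.04323 · 0.75 I₀ = 0.03242 I₀.
I₃ = I₂ cos²(60°) = 0.03242 · 0.25 I₀ = 0.008105 I₀.
I₄ = I₃ cos²(20°) = 0.008105 · 0.883 I₀ = 0.007157 I₀.
That is 0.7157% of the incident intensity.

≈ 0.716%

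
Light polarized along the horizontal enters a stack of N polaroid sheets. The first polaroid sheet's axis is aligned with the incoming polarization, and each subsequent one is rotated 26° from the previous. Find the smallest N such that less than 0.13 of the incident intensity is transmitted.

First polarizer is aligned with the polarization: full transmission.
Each further stage multiplies by cos²(26°) = 0.8078.
After N polarizers: T = 0.8078^(N−1). Require T < 0.13 ⇒ N−1 > ln(0.13)/ln(0.8078) = 9.56, so N−1 ≥ 10 and N = 11.
Check: N=11 gives T = 0.1184 < 0.13; N=10 gives T = 0.1465.

N = 11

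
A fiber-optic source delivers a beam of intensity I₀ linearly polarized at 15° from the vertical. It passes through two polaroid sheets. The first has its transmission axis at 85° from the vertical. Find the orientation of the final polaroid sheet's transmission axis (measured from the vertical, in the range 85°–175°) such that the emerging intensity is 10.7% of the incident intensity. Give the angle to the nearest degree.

θ ≈ 102°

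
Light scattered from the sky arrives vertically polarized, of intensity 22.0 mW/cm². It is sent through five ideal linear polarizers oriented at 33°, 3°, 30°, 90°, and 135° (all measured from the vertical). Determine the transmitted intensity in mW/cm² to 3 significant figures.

I ≈ 1.15 mW/cm²

By Malus's law, I₁ = 22.0 mW/cm² · cos²(33°) = 15.47 mW/cm².
I₂ = I₁ · cos²(30°) = 15.47 · 0.75 = 11.61 mW/cm².
I₃ = I₂ · cos²(27°) = 11.61 · 0.7939 = 9.214 mW/cm².
I₄ = I₃ · cos²(60°) = 9.214 · 0.25 = 2.303 mW/cm².
I₅ = I₄ · cos²(45°) = 2.303 · 0.5 = 1.152 mW/cm².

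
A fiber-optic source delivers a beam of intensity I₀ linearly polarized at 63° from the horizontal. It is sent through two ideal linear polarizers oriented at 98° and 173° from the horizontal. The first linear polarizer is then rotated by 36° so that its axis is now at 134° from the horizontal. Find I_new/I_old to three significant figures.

I_new/I_old ≈ 1.42

Before rotation:
I₁ = I₀ cos²(98° − 63°) = I₀ cos²(35°) = 0.671 I₀.
I₂ = I₁ cos²(173° − 98°) = 0.671 I₀ · cos²(75°) = 0.04495 I₀.
After rotation:
I₁ = I₀ cos²(134° − 63°) = I₀ cos²(71°) = 0.106 I₀.
I₂ = I₁ cos²(173° − 134°) = 0.106 I₀ · cos²(39°) = 0.06402 I₀.
Ratio = 0.06402 / 0.04495 = 1.424.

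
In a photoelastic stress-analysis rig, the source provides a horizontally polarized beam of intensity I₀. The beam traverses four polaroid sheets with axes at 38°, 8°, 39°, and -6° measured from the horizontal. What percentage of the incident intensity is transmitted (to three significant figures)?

≈ 17.1%

By Malus's law, I₁ = I₀ cos²(38° − 0°) = I₀ cos²(38°) = 0.621 I₀.
I₂ = I₁ cos²(8° − 38°) = 0.621 I₀ · cos²(30°) = 0.4657 I₀.
I₃ = I₂ cos²(39° − 8°) = 0.4657 I₀ · cos²(31°) = 0.3422 I₀.
I₄ = I₃ cos²(-6° − 39°) = 0.3422 I₀ · cos²(45°) = 0.1711 I₀.
That is 17.11% of the incident intensity.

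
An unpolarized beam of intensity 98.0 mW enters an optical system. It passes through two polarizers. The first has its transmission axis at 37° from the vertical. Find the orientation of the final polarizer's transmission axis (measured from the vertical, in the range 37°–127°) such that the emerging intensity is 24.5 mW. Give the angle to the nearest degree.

θ ≈ 82°

Unpolarized light through the first polarizer → I₁ = ½ I₀, now polarized at 37°.
Target fraction: 24.5 / 98.0 mW = 0.25 of I₀.
Need I₂/I₀ = 0.25, so cos²(θ − 37°) = 0.25 / 0.5 = 0.5.
θ − 37° = arccos(√0.5) = 45.0°, giving θ ≈ 37 + 45.0 = 82.0°.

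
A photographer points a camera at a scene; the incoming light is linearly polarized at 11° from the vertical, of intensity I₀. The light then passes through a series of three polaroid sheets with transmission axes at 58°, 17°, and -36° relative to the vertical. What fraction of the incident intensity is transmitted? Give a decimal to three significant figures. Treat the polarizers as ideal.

I₁ = I₀ cos²(58° − 11°) = I₀ cos²(47°) = 0.4651 I₀.
I₂ = I₁ cos²(17° − 58°) = 0.4651 I₀ · cos²(41°) = 0.2649 I₀.
I₃ = I₂ cos²(-36° − 17°) = 0.2649 I₀ · cos²(53°) = 0.09595 I₀.
Transmitted fraction = 0.09595.

≈ 0.0960 I₀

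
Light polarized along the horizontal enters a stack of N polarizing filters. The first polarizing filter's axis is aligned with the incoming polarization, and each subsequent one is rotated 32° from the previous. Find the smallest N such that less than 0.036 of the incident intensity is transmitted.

First polarizer is aligned with the polarization: full transmission.
Each further stage multiplies by cos²(32°) = 0.7192.
After N polarizers: T = 0.7192^(N−1). Require T < 0.036 ⇒ N−1 > ln(0.036)/ln(0.7192) = 10.08, so N−1 ≥ 11 and N = 12.
Check: N=12 gives T = 0.02662 < 0.036; N=11 gives T = 0.03702.

N = 12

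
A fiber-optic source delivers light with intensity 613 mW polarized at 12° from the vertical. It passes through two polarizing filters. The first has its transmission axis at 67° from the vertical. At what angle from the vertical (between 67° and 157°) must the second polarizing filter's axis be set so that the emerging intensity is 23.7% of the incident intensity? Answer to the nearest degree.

θ ≈ 99°

I₁ = I₀ cos²(67° − 12°) = I₀ cos²(55°) = 0.329 I₀.
Need I₂/I₀ = 0.237, so cos²(θ − 67°) = 0.237 / 0.329 = 0.7204.
θ − 67° = arccos(√0.7204) = 31.9°, giving θ ≈ 67 + 31.9 = 98.9°.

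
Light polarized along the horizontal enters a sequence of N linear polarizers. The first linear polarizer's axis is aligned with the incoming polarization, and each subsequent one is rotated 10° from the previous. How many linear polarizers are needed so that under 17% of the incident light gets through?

First polarizer is aligned with the polarization: full transmission.
Each further stage multiplies by cos²(10°) = 0.9698.
After N polarizers: T = 0.9698^(N−1). Require T < 0.17 ⇒ N−1 > ln(0.17)/ln(0.9698) = 57.87, so N−1 ≥ 58 and N = 59.
Check: N=59 gives T = 0.1693 < 0.17; N=58 gives T = 0.1746.

N = 59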